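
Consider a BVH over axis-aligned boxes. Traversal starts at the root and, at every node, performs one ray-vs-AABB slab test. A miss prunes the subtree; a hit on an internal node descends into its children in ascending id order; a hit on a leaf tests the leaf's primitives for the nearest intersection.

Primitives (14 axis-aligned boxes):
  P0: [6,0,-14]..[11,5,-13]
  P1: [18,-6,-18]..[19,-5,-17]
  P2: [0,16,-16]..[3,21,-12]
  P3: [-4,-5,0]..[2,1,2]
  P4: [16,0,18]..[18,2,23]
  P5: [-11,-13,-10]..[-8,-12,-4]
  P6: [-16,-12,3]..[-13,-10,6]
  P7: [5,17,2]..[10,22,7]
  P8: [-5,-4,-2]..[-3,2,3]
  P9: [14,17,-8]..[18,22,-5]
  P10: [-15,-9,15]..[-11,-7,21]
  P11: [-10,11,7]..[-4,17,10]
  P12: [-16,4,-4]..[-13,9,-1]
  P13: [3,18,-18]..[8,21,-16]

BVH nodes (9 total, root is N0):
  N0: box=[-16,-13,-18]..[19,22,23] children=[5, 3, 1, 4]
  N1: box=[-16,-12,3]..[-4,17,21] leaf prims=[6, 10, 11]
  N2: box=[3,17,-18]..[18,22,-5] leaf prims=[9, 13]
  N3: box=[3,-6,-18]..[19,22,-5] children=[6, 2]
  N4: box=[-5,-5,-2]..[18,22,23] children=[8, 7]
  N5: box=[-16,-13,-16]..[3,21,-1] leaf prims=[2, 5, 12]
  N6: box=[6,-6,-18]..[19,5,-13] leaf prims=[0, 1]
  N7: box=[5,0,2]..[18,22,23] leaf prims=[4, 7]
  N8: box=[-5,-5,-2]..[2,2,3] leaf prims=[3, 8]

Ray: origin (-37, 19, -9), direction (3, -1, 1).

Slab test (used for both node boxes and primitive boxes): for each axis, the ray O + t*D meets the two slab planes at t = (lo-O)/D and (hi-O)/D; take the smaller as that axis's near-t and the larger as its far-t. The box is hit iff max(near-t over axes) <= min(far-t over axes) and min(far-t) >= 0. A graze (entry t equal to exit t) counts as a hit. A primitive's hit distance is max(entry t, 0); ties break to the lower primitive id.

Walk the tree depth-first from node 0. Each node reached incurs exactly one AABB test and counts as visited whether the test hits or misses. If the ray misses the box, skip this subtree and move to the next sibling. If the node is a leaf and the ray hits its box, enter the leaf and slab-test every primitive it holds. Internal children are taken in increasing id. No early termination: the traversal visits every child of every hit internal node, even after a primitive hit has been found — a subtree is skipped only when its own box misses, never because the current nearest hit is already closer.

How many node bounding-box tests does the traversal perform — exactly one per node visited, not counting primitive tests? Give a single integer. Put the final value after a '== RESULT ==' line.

Traverse from the root:
N0 x:[7,56/3] y:[-3,32] z:[-9,32] -> hit [7,56/3], descend [1, 3, 4, 5]
  N1 x:[7,11] y:[2,31] z:[12,30] -> miss, prune
  N3 x:[40/3,56/3] y:[-3,25] z:[-9,4] -> miss, prune
  N4 x:[32/3,55/3] y:[-3,24] z:[7,32] -> hit [32/3,55/3], descend [7, 8]
    N7 x:[14,55/3] y:[-3,19] z:[11,32] -> hit [14,55/3] leaf, test {P4(miss), P7(miss)}
    N8 x:[32/3,13] y:[17,24] z:[7,12] -> miss, prune
  N5 x:[7,40/3] y:[-2,32] z:[-7,8] -> hit [7,8] leaf, test {P2(miss), P5(miss), P12(miss)}

7 AABB tests over nodes [0, 1, 3, 4, 7, 8, 5]; 2 leaves entered; closest miss.

== RESULT ==
7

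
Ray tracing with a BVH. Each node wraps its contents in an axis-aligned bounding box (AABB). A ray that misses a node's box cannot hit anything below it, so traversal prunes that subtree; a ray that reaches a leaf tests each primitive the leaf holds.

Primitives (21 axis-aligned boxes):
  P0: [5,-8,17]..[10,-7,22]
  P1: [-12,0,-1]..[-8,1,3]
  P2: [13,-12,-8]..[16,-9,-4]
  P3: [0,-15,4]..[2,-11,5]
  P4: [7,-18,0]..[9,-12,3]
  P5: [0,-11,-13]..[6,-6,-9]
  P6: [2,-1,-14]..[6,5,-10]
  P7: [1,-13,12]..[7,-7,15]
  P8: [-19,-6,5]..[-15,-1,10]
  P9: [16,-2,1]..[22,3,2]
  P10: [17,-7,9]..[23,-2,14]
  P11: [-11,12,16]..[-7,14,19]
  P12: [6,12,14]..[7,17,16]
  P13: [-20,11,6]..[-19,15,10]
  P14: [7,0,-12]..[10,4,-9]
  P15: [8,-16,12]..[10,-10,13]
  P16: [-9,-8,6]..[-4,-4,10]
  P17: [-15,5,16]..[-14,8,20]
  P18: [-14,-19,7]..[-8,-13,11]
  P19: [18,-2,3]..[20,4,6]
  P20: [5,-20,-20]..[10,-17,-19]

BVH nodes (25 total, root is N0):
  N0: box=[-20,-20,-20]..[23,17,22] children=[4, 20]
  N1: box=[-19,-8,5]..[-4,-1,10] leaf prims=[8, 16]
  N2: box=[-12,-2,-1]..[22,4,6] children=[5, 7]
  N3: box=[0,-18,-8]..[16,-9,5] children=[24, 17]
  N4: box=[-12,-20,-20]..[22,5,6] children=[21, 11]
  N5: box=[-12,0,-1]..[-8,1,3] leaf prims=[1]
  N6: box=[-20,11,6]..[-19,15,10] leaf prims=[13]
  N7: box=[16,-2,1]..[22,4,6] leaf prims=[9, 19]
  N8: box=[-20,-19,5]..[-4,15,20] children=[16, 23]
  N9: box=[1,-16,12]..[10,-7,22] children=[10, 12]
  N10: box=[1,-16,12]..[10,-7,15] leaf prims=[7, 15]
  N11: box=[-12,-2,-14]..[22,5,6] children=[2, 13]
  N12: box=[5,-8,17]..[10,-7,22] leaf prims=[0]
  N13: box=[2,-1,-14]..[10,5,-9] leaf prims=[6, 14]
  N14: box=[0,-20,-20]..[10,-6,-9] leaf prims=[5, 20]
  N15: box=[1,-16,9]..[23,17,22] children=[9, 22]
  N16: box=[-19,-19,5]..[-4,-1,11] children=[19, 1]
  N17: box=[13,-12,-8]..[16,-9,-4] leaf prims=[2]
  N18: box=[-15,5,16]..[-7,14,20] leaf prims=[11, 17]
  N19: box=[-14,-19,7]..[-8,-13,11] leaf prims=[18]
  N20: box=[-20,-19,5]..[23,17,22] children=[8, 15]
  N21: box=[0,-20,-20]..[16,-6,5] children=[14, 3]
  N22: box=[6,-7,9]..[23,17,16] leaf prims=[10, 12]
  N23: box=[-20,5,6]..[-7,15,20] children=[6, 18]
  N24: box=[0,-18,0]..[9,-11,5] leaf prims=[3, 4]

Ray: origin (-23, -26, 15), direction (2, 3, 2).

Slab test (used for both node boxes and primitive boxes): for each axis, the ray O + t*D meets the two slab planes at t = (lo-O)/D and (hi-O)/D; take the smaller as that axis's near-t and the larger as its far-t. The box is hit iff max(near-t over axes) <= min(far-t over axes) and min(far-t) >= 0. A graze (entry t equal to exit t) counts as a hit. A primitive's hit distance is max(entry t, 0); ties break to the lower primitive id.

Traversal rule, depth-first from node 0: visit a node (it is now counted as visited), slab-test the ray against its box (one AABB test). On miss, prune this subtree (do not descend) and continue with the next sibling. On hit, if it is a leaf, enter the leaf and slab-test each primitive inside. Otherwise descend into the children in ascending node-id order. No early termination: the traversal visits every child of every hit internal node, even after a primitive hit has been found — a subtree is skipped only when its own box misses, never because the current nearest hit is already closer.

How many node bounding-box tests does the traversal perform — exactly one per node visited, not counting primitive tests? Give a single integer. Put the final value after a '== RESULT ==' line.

Walk:
N0 x:[3/2,23] y:[2,43/3] z:[-35/2,7/2] -> hit [2,7/2], descend [4, 20]
  N4 x:[11/2,45/2] y:[2,31/3] z:[-35/2,-9/2] -> miss, prune
  N20 x:[3/2,23] y:[7/3,43/3] z:[-5,7/2] -> hit [7/3,7/2], descend [8, 15]
    N8 x:[3/2,19/2] y:[7/3,41/3] z:[-5,5/2] -> hit [7/3,5/2], descend [16, 23]
      N16 x:[2,19/2] y:[7/3,25/3] z:[-5,-2] -> miss, prune
      N23 x:[3/2,8] y:[31/3,41/3] z:[-9/2,5/2] -> miss, prune
    N15 x:[12,23] y:[10/3,43/3] z:[-3,7/2] -> miss, prune

7 AABB tests over nodes [0, 4, 20, 8, 16, 23, 15]; 0 leaves entered; closest miss.

== RESULT ==
7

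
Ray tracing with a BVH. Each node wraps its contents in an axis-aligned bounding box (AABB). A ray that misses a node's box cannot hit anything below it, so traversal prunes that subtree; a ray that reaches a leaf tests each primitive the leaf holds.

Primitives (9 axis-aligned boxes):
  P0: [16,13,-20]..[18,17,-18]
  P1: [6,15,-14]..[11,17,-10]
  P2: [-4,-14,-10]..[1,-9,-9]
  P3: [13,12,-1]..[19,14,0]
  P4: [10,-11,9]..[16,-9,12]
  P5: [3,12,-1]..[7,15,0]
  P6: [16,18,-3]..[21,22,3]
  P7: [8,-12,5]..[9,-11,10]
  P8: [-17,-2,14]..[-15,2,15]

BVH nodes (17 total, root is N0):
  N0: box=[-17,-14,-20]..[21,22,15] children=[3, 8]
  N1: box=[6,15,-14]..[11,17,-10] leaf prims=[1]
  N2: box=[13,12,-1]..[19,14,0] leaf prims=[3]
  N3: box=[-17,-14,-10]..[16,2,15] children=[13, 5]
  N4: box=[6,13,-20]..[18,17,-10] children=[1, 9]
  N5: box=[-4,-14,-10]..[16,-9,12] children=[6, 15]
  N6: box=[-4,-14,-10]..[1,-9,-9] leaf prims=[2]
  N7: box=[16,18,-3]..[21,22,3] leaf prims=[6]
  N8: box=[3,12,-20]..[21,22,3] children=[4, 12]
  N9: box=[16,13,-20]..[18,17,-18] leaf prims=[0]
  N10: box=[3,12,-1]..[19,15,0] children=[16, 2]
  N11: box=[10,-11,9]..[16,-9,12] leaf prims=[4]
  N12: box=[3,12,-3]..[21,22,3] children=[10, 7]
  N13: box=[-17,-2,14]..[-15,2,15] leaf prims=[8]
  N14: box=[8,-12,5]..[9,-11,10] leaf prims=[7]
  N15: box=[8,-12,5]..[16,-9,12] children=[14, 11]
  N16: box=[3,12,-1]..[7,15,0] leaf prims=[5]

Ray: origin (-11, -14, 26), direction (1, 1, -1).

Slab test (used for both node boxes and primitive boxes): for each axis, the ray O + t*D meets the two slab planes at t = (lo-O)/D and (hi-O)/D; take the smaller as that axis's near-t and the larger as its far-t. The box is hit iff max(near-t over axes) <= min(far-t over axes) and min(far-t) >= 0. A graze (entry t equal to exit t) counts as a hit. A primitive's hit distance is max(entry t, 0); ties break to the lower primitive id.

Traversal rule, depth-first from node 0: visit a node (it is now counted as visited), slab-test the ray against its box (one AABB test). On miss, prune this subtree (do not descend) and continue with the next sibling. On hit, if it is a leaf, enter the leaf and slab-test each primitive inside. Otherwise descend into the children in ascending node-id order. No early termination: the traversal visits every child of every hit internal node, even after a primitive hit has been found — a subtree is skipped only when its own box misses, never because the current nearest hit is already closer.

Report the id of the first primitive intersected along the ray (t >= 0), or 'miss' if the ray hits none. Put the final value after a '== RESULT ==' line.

Traverse from the root:
N0 x:[-6,32] y:[0,36] z:[11,46] -> hit [11,32], descend [3, 8]
  N3 x:[-6,27] y:[0,16] z:[11,36] -> hit [11,16], descend [5, 13]
    N5 x:[7,27] y:[0,5] z:[14,36] -> miss, prune
    N13 x:[-6,-4] y:[12,16] z:[11,12] -> miss, prune
  N8 x:[14,32] y:[26,36] z:[23,46] -> hit [26,32], descend [4, 12]
    N4 x:[17,29] y:[27,31] z:[36,46] -> miss, prune
    N12 x:[14,32] y:[26,36] z:[23,29] -> hit [26,29], descend [7, 10]
      N7 x:[27,32] y:[32,36] z:[23,29] -> miss, prune
      N10 x:[14,30] y:[26,29] z:[26,27] -> hit [26,27], descend [2, 16]
        N2 x:[24,30] y:[26,28] z:[26,27] -> hit [26,27] leaf, test {P3@t=26}
        N16 x:[14,18] y:[26,29] z:[26,27] -> miss, prune

Summary -> nodes [0, 3, 5, 13, 8, 4, 12, 7, 10, 2, 16]; box-tests=11; leaf-entries=1; first=P3

== RESULT ==
3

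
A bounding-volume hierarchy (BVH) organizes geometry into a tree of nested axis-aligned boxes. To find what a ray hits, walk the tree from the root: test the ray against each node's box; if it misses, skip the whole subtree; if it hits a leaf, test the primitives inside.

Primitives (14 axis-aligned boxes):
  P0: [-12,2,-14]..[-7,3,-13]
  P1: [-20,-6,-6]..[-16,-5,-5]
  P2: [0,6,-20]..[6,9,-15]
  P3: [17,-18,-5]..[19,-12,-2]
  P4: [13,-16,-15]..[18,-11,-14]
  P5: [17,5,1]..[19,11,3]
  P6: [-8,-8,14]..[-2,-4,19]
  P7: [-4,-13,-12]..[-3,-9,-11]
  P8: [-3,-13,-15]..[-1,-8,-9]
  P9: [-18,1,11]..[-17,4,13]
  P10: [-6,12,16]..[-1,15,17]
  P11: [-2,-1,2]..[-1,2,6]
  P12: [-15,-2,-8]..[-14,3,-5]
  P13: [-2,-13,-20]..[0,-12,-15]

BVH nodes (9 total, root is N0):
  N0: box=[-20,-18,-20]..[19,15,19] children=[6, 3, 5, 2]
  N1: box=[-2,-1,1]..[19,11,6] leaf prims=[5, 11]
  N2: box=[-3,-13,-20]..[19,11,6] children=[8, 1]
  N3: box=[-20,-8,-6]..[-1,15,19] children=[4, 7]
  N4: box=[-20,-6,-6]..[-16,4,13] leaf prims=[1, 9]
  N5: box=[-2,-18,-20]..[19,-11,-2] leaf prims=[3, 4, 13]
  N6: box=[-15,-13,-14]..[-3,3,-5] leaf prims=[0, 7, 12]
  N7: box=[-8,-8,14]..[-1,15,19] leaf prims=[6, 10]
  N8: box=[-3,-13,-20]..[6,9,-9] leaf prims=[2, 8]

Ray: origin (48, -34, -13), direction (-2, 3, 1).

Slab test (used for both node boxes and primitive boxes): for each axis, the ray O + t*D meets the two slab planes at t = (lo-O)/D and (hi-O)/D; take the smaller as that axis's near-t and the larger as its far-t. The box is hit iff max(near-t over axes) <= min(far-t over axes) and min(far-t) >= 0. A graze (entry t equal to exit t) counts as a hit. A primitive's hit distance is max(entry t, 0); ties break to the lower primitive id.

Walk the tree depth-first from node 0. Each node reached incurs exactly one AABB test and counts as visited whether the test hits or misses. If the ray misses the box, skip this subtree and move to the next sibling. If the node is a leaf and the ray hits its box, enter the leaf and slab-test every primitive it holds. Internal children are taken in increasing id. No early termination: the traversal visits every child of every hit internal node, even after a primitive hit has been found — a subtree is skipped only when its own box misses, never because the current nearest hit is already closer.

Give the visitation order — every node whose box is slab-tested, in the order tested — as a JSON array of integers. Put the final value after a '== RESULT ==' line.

Trace the traversal:
N0 x:[29/2,34] y:[16/3,49/3] z:[-7,32] -> hit [29/2,49/3], descend [2, 3, 5, 6]
  N2 x:[29/2,51/2] y:[7,15] z:[-7,19] -> hit [29/2,15], descend [1, 8]
    N1 x:[29/2,25] y:[11,15] z:[14,19] -> hit [29/2,15] leaf, test {P5@t=29/2, P11(miss)}
    N8 x:[21,51/2] y:[7,43/3] z:[-7,4] -> miss, prune
  N3 x:[49/2,34] y:[26/3,49/3] z:[7,32] -> miss, prune
  N5 x:[29/2,25] y:[16/3,23/3] z:[-7,11] -> miss, prune
  N6 x:[51/2,63/2] y:[7,37/3] z:[-1,8] -> miss, prune

7 AABB tests over nodes [0, 2, 1, 8, 3, 5, 6]; 1 leaf entered; closest P5.

== RESULT ==
[0, 2, 1, 8, 3, 5, 6]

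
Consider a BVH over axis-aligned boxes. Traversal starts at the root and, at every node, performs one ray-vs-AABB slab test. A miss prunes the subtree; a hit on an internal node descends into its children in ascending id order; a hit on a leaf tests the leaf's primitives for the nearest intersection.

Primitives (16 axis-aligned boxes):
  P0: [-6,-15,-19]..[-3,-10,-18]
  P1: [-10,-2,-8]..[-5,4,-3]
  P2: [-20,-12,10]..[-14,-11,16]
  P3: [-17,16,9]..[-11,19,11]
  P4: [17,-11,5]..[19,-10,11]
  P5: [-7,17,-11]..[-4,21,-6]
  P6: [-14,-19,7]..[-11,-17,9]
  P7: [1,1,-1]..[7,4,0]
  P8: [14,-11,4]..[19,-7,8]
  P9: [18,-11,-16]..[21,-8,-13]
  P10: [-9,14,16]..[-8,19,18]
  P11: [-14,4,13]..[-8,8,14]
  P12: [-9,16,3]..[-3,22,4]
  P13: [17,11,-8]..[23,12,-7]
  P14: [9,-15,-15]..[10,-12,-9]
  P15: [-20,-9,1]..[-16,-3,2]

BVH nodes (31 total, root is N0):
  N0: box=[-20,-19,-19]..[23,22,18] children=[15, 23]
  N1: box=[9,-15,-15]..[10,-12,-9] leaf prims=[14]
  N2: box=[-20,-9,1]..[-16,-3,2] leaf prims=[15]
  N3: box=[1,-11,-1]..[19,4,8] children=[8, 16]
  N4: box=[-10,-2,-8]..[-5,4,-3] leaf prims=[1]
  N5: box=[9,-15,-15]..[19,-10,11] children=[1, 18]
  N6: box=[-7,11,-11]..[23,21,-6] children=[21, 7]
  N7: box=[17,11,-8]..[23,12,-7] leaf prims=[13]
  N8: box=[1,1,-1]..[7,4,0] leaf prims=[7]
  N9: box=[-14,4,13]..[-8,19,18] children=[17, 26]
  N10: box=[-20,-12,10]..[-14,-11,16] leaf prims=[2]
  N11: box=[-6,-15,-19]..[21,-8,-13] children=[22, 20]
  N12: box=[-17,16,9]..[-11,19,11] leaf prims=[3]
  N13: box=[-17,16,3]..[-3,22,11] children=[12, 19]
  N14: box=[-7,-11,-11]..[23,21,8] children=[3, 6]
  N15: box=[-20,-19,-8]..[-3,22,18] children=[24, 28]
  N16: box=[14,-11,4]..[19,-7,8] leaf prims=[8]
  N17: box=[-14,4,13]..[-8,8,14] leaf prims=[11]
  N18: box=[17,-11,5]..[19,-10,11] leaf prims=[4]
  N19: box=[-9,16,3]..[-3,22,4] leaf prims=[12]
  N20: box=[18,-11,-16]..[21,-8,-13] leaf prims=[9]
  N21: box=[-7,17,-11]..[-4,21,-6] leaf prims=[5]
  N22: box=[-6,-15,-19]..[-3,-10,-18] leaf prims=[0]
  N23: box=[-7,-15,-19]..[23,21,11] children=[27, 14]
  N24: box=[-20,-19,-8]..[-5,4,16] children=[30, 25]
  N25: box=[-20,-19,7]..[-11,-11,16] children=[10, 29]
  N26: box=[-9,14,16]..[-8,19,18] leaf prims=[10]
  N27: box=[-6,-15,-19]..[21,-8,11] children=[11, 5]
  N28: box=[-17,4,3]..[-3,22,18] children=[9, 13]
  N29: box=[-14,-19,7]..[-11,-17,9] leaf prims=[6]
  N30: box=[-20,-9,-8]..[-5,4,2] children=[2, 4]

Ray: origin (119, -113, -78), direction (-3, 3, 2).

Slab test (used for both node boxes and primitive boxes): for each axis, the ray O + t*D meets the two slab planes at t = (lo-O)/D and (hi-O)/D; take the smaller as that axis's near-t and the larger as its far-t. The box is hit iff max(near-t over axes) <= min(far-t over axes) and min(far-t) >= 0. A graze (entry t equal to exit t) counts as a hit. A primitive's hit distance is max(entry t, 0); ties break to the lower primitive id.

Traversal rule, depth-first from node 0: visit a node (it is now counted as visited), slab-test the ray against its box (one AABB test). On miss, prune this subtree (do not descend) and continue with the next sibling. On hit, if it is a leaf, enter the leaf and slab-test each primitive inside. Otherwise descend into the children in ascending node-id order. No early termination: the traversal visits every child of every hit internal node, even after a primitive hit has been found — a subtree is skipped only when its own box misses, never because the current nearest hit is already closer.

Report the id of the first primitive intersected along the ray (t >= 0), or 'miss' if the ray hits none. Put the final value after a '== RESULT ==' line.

Trace the traversal:
N0 x:[32,139/3] y:[94/3,45] z:[59/2,48] -> hit [32,45], descend [15, 23]
  N15 x:[122/3,139/3] y:[94/3,45] z:[35,48] -> hit [122/3,45], descend [24, 28]
    N24 x:[124/3,139/3] y:[94/3,39] z:[35,47] -> miss, prune
    N28 x:[122/3,136/3] y:[39,45] z:[81/2,48] -> hit [122/3,45], descend [9, 13]
      N9 x:[127/3,133/3] y:[39,44] z:[91/2,48] -> miss, prune
      N13 x:[122/3,136/3] y:[43,45] z:[81/2,89/2] -> hit [43,89/2], descend [12, 19]
        N12 x:[130/3,136/3] y:[43,44] z:[87/2,89/2] -> hit [87/2,44] leaf, test {P3@t=87/2}
        N19 x:[122/3,128/3] y:[43,45] z:[81/2,41] -> miss, prune
  N23 x:[32,42] y:[98/3,134/3] z:[59/2,89/2] -> hit [98/3,42], descend [14, 27]
    N14 x:[32,42] y:[34,134/3] z:[67/2,43] -> hit [34,42], descend [3, 6]
      N3 x:[100/3,118/3] y:[34,39] z:[77/2,43] -> hit [77/2,39], descend [8, 16]
        N8 x:[112/3,118/3] y:[38,39] z:[77/2,39] -> hit [77/2,39] leaf, test {P7@t=77/2}
        N16 x:[100/3,35] y:[34,106/3] z:[41,43] -> miss, prune
      N6 x:[32,42] y:[124/3,134/3] z:[67/2,36] -> miss, prune
    N27 x:[98/3,125/3] y:[98/3,35] z:[59/2,89/2] -> hit [98/3,35], descend [5, 11]
      N5 x:[100/3,110/3] y:[98/3,103/3] z:[63/2,89/2] -> hit [100/3,103/3], descend [1, 18]
        N1 x:[109/3,110/3] y:[98/3,101/3] z:[63/2,69/2] -> miss, prune
        N18 x:[100/3,34] y:[34,103/3] z:[83/2,89/2] -> miss, prune
      N11 x:[98/3,125/3] y:[98/3,35] z:[59/2,65/2] -> miss, prune

Summary -> nodes [0, 15, 24, 28, 9, 13, 12, 19, 23, 14, 3, 8, 16, 6, 27, 5, 1, 18, 11]; box-tests=19; leaf-entries=2; first=P7

== RESULT ==
7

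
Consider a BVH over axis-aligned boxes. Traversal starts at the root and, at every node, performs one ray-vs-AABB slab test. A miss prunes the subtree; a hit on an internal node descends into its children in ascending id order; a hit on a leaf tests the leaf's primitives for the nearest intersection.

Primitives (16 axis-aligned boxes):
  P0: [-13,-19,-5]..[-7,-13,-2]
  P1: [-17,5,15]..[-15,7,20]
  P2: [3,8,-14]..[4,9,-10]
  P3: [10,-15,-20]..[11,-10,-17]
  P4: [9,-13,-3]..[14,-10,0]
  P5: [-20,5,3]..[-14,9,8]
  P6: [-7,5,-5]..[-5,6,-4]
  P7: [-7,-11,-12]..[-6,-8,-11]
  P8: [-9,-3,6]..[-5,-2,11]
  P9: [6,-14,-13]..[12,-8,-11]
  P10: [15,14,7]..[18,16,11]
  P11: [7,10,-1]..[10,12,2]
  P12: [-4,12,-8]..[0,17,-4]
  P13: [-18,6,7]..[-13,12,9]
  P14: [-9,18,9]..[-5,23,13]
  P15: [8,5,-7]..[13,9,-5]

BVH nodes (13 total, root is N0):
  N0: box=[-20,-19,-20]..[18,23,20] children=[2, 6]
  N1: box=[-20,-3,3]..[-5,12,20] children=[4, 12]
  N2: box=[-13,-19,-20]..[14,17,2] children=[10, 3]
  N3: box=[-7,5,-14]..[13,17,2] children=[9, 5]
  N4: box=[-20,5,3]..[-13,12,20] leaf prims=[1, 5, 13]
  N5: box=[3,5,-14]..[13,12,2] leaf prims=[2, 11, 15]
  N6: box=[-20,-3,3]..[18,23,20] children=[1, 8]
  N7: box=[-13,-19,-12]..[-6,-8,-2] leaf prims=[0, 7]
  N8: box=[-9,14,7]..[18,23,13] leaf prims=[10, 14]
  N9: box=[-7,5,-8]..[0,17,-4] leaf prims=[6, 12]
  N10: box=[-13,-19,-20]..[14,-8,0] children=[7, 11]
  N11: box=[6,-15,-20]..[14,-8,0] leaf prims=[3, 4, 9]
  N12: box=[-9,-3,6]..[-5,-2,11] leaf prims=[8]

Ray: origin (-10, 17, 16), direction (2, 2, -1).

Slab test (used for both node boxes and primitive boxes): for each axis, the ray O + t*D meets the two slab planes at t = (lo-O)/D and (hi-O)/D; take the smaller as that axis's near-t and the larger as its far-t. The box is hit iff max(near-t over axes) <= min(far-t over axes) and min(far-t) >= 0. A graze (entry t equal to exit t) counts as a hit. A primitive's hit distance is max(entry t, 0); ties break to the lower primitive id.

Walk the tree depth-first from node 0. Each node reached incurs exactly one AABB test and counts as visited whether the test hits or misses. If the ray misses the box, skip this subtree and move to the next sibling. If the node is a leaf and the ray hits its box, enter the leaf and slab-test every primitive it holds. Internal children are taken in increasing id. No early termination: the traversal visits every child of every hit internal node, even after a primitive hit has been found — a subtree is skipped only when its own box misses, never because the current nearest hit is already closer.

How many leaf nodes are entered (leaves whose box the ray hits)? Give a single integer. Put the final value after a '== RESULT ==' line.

Traverse from the root:
N0 x:[-5,14] y:[-18,3] z:[-4,36] -> hit [-4,3], descend [2, 6]
  N2 x:[-3/2,12] y:[-18,0] z:[14,36] -> miss, prune
  N6 x:[-5,14] y:[-10,3] z:[-4,13] -> hit [-4,3], descend [1, 8]
    N1 x:[-5,5/2] y:[-10,-5/2] z:[-4,13] -> miss, prune
    N8 x:[1/2,14] y:[-3/2,3] z:[3,9] -> hit [3,3] leaf, test {P10(miss), P14(miss)}

Visited [0, 2, 6, 1, 8]. Tests: 5 box, 1 leaf. Nearest: miss.

== RESULT ==
1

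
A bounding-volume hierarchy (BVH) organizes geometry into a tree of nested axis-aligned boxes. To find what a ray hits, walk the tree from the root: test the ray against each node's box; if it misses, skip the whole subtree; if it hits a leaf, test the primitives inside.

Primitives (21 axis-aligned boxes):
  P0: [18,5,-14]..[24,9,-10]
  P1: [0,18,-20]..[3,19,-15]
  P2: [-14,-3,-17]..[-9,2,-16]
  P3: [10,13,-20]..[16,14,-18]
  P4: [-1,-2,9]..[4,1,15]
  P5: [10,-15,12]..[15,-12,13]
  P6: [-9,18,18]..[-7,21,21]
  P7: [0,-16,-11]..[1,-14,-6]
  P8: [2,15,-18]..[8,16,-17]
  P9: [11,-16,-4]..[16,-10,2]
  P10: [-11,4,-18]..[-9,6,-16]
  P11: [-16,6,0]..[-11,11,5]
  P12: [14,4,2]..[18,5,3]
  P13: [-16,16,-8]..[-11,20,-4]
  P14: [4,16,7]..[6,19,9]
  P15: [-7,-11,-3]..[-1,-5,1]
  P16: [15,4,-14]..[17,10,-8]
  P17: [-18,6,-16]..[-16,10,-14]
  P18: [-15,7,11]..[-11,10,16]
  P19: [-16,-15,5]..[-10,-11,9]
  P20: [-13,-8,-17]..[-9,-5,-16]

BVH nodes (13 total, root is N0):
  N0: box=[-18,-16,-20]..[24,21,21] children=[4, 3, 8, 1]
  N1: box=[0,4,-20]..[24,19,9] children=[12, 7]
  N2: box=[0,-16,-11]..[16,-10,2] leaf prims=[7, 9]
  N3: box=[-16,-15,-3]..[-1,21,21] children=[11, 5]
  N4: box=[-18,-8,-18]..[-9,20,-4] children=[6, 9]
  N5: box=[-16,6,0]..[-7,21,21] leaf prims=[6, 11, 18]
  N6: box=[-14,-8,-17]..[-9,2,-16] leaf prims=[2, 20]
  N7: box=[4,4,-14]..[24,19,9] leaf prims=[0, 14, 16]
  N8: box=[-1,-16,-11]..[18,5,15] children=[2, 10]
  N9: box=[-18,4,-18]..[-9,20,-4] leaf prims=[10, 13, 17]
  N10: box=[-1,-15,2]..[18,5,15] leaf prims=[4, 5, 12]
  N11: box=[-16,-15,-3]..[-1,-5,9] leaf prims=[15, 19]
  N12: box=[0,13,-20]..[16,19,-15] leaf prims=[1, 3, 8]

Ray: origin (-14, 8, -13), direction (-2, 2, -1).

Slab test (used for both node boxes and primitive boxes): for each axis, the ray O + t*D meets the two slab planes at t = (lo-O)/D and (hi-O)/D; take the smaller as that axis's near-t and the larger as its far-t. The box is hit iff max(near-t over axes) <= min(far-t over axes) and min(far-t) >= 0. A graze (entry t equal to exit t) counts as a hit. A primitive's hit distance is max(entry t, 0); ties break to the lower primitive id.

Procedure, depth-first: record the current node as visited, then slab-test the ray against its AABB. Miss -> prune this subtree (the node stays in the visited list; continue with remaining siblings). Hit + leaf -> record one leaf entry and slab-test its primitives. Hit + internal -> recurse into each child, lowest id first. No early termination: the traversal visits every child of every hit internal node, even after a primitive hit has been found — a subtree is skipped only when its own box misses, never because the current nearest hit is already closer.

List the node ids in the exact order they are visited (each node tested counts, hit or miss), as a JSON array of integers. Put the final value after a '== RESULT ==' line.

Walk:
N0 x:[-19,2] y:[-12,13/2] z:[-34,7] -> hit [-12,2], descend [1, 3, 4, 8]
  N1 x:[-19,-7] y:[-2,11/2] z:[-22,7] -> miss, prune
  N3 x:[-13/2,1] y:[-23/2,13/2] z:[-34,-10] -> miss, prune
  N4 x:[-5/2,2] y:[-8,6] z:[-9,5] -> hit [-5/2,2], descend [6, 9]
    N6 x:[-5/2,0] y:[-8,-3] z:[3,4] -> miss, prune
    N9 x:[-5/2,2] y:[-2,6] z:[-9,5] -> hit [-2,2] leaf, test {P10(miss), P13(miss), P17@t=1}
  N8 x:[-16,-13/2] y:[-12,-3/2] z:[-28,-2] -> miss, prune

7 AABB tests over nodes [0, 1, 3, 4, 6, 9, 8]; 1 leaf entered; closest P17.

== RESULT ==
[0, 1, 3, 4, 6, 9, 8]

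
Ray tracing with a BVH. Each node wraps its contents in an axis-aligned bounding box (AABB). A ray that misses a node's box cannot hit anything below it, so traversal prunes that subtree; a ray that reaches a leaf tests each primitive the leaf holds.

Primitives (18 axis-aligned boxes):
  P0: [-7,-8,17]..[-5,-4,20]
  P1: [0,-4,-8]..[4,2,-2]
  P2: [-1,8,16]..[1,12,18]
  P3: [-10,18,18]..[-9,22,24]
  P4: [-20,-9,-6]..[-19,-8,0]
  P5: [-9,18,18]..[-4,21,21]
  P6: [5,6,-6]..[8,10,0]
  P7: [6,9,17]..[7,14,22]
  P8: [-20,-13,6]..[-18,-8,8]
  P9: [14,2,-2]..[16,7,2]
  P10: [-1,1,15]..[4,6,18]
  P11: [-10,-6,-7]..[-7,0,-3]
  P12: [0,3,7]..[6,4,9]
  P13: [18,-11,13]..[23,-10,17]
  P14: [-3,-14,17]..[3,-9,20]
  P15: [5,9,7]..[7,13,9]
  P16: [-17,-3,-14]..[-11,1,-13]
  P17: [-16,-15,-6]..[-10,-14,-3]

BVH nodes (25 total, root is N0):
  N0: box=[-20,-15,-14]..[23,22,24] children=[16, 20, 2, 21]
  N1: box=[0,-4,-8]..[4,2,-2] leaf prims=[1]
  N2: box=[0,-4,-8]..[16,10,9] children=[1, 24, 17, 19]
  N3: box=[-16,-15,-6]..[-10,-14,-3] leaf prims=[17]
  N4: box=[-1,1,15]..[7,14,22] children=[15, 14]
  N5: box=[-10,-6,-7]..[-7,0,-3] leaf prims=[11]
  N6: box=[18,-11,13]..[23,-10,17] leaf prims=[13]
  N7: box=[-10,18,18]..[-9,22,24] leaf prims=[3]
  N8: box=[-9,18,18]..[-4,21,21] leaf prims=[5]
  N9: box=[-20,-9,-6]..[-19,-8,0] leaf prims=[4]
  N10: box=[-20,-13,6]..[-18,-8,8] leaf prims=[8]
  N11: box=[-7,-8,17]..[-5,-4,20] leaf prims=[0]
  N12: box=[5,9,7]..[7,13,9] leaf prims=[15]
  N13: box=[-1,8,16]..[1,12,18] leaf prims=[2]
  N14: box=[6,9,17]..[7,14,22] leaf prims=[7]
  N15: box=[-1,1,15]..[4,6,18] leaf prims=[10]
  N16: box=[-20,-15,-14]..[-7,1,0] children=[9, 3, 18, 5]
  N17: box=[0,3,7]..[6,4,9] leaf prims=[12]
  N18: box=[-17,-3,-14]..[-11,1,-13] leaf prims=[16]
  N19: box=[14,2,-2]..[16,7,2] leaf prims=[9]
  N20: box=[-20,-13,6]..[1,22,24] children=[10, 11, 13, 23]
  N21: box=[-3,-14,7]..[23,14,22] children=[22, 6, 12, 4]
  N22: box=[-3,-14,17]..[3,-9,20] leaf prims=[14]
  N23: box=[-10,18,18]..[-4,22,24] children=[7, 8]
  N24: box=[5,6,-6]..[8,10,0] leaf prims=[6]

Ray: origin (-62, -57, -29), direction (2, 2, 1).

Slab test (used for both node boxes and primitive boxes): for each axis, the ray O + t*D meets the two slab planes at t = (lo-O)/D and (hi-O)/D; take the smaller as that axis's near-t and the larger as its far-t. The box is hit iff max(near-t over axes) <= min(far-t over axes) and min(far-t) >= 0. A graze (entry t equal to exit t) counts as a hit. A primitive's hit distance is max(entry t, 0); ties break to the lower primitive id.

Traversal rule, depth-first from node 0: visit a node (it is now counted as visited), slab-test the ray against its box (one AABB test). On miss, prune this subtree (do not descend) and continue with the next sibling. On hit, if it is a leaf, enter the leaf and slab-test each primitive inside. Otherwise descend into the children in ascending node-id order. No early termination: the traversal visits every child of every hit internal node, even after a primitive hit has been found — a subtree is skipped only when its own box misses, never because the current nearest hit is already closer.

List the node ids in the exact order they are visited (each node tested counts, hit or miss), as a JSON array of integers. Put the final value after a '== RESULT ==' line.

Walk:
N0 x:[21,85/2] y:[21,79/2] z:[15,53] -> hit [21,79/2], descend [2, 16, 20, 21]
  N2 x:[31,39] y:[53/2,67/2] z:[21,38] -> hit [31,67/2], descend [1, 17, 19, 24]
    N1 x:[31,33] y:[53/2,59/2] z:[21,27] -> miss, prune
    N17 x:[31,34] y:[30,61/2] z:[36,38] -> miss, prune
    N19 x:[38,39] y:[59/2,32] z:[27,31] -> miss, prune
    N24 x:[67/2,35] y:[63/2,67/2] z:[23,29] -> miss, prune
  N16 x:[21,55/2] y:[21,29] z:[15,29] -> hit [21,55/2], descend [3, 5, 9, 18]
    N3 x:[23,26] y:[21,43/2] z:[23,26] -> miss, prune
    N5 x:[26,55/2] y:[51/2,57/2] z:[22,26] -> hit [26,26] leaf, test {P11@t=26}
    N9 x:[21,43/2] y:[24,49/2] z:[23,29] -> miss, prune
    N18 x:[45/2,51/2] y:[27,29] z:[15,16] -> miss, prune
  N20 x:[21,63/2] y:[22,79/2] z:[35,53] -> miss, prune
  N21 x:[59/2,85/2] y:[43/2,71/2] z:[36,51] -> miss, prune

13 AABB tests over nodes [0, 2, 1, 17, 19, 24, 16, 3, 5, 9, 18, 20, 21]; 1 leaf entered; closest P11.

== RESULT ==
[0, 2, 1, 17, 19, 24, 16, 3, 5, 9, 18, 20, 21]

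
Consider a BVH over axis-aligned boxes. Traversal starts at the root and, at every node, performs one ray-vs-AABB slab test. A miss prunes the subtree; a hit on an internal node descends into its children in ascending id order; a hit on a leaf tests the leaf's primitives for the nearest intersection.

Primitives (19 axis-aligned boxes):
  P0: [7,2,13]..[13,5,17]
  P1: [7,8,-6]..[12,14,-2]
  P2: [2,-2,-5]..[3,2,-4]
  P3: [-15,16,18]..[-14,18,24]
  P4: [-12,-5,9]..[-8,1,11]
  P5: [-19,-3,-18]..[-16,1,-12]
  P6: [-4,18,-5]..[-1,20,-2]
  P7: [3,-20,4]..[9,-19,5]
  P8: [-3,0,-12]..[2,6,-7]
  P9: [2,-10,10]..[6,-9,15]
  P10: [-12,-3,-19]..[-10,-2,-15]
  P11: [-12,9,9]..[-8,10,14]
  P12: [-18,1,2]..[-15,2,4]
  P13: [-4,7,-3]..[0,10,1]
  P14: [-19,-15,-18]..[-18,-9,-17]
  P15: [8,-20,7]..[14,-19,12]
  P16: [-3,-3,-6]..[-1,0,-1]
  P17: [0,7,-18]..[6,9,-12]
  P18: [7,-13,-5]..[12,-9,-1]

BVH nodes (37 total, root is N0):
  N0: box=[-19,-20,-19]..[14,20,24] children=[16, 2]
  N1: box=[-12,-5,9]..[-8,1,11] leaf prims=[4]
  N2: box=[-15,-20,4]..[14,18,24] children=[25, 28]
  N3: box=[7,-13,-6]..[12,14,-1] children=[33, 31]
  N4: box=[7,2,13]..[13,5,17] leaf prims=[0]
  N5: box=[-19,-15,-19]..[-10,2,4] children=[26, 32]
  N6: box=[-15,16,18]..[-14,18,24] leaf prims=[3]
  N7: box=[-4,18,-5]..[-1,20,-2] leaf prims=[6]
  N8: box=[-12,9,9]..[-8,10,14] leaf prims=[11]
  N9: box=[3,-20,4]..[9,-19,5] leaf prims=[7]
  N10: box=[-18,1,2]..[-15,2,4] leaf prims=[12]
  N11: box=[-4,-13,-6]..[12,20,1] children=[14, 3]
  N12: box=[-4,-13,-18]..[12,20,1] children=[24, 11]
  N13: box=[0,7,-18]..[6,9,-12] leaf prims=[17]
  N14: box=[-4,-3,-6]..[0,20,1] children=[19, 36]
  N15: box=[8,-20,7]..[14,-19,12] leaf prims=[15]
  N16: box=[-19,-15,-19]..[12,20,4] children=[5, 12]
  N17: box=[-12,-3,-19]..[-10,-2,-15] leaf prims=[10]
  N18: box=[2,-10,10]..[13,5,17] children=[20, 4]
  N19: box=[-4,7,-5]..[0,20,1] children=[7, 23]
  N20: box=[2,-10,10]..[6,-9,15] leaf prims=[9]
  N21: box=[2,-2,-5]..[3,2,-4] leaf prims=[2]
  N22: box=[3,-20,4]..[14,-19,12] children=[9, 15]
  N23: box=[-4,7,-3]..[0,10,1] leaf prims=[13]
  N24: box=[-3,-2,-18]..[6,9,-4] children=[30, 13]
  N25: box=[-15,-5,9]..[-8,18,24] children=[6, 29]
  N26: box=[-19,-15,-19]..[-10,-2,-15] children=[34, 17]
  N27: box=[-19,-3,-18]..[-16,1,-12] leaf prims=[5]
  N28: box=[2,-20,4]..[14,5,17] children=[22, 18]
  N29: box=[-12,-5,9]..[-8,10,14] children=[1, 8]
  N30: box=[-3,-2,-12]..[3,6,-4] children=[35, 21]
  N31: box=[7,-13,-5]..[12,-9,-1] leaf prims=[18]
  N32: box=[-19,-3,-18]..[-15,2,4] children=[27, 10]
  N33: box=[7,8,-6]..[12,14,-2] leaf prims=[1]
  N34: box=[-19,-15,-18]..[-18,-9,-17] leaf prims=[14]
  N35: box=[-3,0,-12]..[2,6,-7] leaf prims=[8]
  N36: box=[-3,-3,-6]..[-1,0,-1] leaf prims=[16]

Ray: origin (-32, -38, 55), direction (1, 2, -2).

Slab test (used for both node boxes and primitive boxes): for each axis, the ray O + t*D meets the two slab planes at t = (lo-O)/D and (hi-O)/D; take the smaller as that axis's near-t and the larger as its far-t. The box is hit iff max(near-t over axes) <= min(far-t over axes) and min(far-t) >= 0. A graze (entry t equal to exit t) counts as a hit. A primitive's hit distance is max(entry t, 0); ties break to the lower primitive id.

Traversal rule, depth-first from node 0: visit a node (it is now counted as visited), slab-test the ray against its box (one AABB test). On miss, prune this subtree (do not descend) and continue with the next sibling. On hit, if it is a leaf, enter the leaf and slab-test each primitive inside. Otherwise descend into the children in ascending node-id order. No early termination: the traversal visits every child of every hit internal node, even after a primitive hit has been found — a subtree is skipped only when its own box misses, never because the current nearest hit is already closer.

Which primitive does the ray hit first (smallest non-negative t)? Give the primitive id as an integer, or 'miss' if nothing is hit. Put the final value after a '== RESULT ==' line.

Traverse from the root:
N0 x:[13,46] y:[9,29] z:[31/2,37] -> hit [31/2,29], descend [2, 16]
  N2 x:[17,46] y:[9,28] z:[31/2,51/2] -> hit [17,51/2], descend [25, 28]
    N25 x:[17,24] y:[33/2,28] z:[31/2,23] -> hit [17,23], descend [6, 29]
      N6 x:[17,18] y:[27,28] z:[31/2,37/2] -> miss, prune
      N29 x:[20,24] y:[33/2,24] z:[41/2,23] -> hit [41/2,23], descend [1, 8]
        N1 x:[20,24] y:[33/2,39/2] z:[22,23] -> miss, prune
        N8 x:[20,24] y:[47/2,24] z:[41/2,23] -> miss, prune
    N28 x:[34,46] y:[9,43/2] z:[19,51/2] -> miss, prune
  N16 x:[13,44] y:[23/2,29] z:[51/2,37] -> hit [51/2,29], descend [5, 12]
    N5 x:[13,22] y:[23/2,20] z:[51/2,37] -> miss, prune
    N12 x:[28,44] y:[25/2,29] z:[27,73/2] -> hit [28,29], descend [11, 24]
      N11 x:[28,44] y:[25/2,29] z:[27,61/2] -> hit [28,29], descend [3, 14]
        N3 x:[39,44] y:[25/2,26] z:[28,61/2] -> miss, prune
        N14 x:[28,32] y:[35/2,29] z:[27,61/2] -> hit [28,29], descend [19, 36]
          N19 x:[28,32] y:[45/2,29] z:[27,30] -> hit [28,29], descend [7, 23]
            N7 x:[28,31] y:[28,29] z:[57/2,30] -> hit [57/2,29] leaf, test {P6@t=57/2}
            N23 x:[28,32] y:[45/2,24] z:[27,29] -> miss, prune
          N36 x:[29,31] y:[35/2,19] z:[28,61/2] -> miss, prune
      N24 x:[29,38] y:[18,47/2] z:[59/2,73/2] -> miss, prune

Summary -> nodes [0, 2, 25, 6, 29, 1, 8, 28, 16, 5, 12, 11, 3, 14, 19, 7, 23, 36, 24]; box-tests=19; leaf-entries=1; first=P6

== RESULT ==
6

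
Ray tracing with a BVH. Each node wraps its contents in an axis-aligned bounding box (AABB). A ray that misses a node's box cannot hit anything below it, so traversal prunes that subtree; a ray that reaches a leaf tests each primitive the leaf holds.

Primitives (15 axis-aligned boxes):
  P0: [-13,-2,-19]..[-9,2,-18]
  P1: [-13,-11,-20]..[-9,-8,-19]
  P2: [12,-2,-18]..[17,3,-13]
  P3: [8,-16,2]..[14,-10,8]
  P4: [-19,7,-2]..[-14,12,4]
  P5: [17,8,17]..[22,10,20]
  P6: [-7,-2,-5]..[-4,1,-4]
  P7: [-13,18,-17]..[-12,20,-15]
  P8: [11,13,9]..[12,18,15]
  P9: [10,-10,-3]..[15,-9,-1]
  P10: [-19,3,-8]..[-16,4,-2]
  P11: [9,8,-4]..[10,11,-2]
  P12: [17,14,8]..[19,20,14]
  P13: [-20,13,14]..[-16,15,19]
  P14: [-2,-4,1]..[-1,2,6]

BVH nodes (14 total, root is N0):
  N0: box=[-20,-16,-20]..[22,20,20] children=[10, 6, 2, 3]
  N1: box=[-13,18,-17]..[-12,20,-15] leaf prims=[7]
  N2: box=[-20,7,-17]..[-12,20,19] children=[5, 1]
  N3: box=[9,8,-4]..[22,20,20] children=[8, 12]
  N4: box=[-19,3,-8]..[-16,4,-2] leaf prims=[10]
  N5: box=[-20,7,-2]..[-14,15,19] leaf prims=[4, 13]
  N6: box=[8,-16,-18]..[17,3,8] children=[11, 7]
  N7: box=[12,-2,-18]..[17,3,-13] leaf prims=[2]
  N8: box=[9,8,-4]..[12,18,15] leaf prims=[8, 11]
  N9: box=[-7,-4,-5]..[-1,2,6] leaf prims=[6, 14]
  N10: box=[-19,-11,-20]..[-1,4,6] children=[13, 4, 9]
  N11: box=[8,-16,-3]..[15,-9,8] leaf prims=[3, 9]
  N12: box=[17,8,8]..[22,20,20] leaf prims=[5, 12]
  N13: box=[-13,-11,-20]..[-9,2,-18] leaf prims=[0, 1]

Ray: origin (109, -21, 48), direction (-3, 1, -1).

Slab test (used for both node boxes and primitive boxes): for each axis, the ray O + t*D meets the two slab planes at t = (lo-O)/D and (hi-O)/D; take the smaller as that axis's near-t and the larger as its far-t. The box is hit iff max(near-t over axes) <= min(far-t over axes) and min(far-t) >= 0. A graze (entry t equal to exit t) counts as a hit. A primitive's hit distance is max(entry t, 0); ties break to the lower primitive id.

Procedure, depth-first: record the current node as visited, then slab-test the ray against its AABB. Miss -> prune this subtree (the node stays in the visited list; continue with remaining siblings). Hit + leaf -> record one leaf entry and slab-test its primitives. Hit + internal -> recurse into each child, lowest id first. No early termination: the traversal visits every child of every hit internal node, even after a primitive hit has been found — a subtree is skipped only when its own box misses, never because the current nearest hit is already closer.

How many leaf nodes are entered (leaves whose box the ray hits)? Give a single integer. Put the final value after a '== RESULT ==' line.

Trace the traversal:
N0 x:[29,43] y:[5,41] z:[28,68] -> hit [29,41], descend [2, 3, 6, 10]
  N2 x:[121/3,43] y:[28,41] z:[29,65] -> hit [121/3,41], descend [1, 5]
    N1 x:[121/3,122/3] y:[39,41] z:[63,65] -> miss, prune
    N5 x:[41,43] y:[28,36] z:[29,50] -> miss, prune
  N3 x:[29,100/3] y:[29,41] z:[28,52] -> hit [29,100/3], descend [8, 12]
    N8 x:[97/3,100/3] y:[29,39] z:[33,52] -> hit [33,100/3] leaf, test {P8(miss), P11(miss)}
    N12 x:[29,92/3] y:[29,41] z:[28,40] -> hit [29,92/3] leaf, test {P5@t=29, P12(miss)}
  N6 x:[92/3,101/3] y:[5,24] z:[40,66] -> miss, prune
  N10 x:[110/3,128/3] y:[10,25] z:[42,68] -> miss, prune

order=[0, 2, 1, 5, 3, 8, 12, 6, 10]  |boxes|=9  |leaves|=2  hit=P5

== RESULT ==
2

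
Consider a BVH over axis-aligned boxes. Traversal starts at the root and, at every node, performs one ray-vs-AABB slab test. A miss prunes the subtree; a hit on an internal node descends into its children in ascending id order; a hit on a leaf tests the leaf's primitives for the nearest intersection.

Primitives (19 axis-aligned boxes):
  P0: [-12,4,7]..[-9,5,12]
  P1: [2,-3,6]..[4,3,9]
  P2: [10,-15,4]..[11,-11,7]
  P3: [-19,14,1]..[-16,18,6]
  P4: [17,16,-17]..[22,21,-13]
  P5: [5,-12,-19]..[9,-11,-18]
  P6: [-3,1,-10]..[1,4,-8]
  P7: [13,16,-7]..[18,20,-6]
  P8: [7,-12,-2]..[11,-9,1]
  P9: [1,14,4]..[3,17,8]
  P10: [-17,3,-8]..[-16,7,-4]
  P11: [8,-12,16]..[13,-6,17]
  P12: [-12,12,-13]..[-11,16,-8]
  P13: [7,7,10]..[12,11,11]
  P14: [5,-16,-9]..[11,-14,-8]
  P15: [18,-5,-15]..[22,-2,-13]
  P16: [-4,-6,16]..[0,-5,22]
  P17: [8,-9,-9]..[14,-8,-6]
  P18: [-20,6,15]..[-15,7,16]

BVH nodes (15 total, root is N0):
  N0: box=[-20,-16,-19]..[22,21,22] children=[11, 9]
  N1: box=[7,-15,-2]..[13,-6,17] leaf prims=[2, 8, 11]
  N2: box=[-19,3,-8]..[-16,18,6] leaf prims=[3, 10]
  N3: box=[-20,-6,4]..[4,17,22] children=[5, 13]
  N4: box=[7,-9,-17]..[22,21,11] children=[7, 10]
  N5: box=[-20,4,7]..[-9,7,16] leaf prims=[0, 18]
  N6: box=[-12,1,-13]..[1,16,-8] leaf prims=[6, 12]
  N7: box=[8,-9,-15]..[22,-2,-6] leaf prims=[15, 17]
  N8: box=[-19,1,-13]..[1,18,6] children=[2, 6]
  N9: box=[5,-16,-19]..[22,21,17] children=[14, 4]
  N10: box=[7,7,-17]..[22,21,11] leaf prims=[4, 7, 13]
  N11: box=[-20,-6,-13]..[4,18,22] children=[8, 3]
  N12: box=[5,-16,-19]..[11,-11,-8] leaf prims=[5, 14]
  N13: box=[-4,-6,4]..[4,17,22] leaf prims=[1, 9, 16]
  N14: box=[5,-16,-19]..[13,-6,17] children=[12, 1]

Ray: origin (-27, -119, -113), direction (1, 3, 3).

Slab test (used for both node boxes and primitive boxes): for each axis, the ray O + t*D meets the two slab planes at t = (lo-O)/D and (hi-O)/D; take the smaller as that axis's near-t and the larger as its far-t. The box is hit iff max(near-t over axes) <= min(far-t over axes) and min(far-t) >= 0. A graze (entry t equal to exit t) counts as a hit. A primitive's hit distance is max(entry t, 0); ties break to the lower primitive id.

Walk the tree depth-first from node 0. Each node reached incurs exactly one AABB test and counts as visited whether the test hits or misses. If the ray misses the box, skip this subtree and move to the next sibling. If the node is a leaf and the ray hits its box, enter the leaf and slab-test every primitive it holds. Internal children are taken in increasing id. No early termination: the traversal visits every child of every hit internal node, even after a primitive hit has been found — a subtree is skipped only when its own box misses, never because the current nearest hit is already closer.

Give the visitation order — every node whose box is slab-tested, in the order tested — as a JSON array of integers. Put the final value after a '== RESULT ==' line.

Traverse from the root:
N0 x:[7,49] y:[103/3,140/3] z:[94/3,45] -> hit [103/3,45], descend [9, 11]
  N9 x:[32,49] y:[103/3,140/3] z:[94/3,130/3] -> hit [103/3,130/3], descend [4, 14]
    N4 x:[34,49] y:[110/3,140/3] z:[32,124/3] -> hit [110/3,124/3], descend [7, 10]
      N7 x:[35,49] y:[110/3,39] z:[98/3,107/3] -> miss, prune
      N10 x:[34,49] y:[42,140/3] z:[32,124/3] -> miss, prune
    N14 x:[32,40] y:[103/3,113/3] z:[94/3,130/3] -> hit [103/3,113/3], descend [1, 12]
      N1 x:[34,40] y:[104/3,113/3] z:[37,130/3] -> hit [37,113/3] leaf, test {P2(miss), P8(miss), P11(miss)}
      N12 x:[32,38] y:[103/3,36] z:[94/3,35] -> hit [103/3,35] leaf, test {P5(miss), P14@t=104/3}
  N11 x:[7,31] y:[113/3,137/3] z:[100/3,45] -> miss, prune

Summary -> nodes [0, 9, 4, 7, 10, 14, 1, 12, 11]; box-tests=9; leaf-entries=2; first=P14

== RESULT ==
[0, 9, 4, 7, 10, 14, 1, 12, 11]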